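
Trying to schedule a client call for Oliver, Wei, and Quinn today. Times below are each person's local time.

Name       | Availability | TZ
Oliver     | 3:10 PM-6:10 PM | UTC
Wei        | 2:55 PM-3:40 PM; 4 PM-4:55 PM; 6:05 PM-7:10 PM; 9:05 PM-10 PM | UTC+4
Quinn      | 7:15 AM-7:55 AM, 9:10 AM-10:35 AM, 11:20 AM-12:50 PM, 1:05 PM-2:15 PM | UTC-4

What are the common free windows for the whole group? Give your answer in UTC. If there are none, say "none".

17:05-18:00

Oliver in UTC: 15:10-18:10.
Wei in UTC: 10:55-11:40, 12:00-12:55, 14:05-15:10, 17:05-18:00 (subtract 4h to convert from UTC+4).
Quinn in UTC: 11:15-11:55, 13:10-14:35, 15:20-16:50, 17:05-18:15 (add 4h to convert from UTC-4).
Oliver ∩ Wei: 17:05-18:00.
Oliver ∩ Wei ∩ Quinn: 17:05-18:00.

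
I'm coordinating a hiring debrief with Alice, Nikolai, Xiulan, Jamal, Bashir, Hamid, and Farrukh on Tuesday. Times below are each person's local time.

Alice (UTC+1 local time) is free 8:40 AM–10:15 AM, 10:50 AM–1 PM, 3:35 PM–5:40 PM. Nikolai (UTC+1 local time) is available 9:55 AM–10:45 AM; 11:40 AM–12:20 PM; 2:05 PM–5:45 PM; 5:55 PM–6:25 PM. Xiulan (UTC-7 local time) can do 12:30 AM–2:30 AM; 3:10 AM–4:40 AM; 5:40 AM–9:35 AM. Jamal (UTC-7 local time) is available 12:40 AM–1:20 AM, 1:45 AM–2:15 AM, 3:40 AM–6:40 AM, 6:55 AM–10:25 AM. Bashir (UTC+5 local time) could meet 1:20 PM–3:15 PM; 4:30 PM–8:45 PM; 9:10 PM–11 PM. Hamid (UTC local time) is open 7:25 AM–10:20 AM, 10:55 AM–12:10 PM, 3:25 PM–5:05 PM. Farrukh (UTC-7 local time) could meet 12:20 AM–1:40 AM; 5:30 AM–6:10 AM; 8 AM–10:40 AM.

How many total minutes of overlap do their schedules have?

45

Alice in UTC: 07:40-09:15, 09:50-12:00, 14:35-16:40 (subtract 1h to convert from UTC+1).
Nikolai in UTC: 08:55-09:45, 10:40-11:20, 13:05-16:45, 16:55-17:25 (subtract 1h to convert from UTC+1).
Xiulan in UTC: 07:30-09:30, 10:10-11:40, 12:40-16:35 (add 7h to convert from UTC-7).
Jamal in UTC: 07:40-08:20, 08:45-09:15, 10:40-13:40, 13:55-17:25 (add 7h to convert from UTC-7).
Bashir in UTC: 08:20-10:15, 11:30-15:45, 16:10-18:00 (subtract 5h to convert from UTC+5).
Hamid in UTC: 07:25-10:20, 10:55-12:10, 15:25-17:05.
Farrukh in UTC: 07:20-08:40, 12:30-13:10, 15:00-17:40 (add 7h to convert from UTC-7).
Alice ∩ Nikolai: 08:55-09:15, 10:40-11:20, 14:35-16:40.
Alice ∩ Nikolai ∩ Xiulan: 08:55-09:15, 10:40-11:20, 14:35-16:35.
Alice ∩ Nikolai ∩ Xiulan ∩ Jamal: 08:55-09:15, 10:40-11:20, 14:35-16:35.
Alice ∩ Nikolai ∩ Xiulan ∩ Jamal ∩ Bashir: 08:55-09:15, 14:35-15:45, 16:10-16:35.
Alice ∩ Nikolai ∩ Xiulan ∩ Jamal ∩ Bashir ∩ Hamid: 08:55-09:15, 15:25-15:45, 16:10-16:35.
Alice ∩ Nikolai ∩ Xiulan ∩ Jamal ∩ Bashir ∩ Hamid ∩ Farrukh: 15:25-15:45, 16:10-16:35.
Those are the intersection windows.
Summing the common windows: 20 + 25 = 45 minutes.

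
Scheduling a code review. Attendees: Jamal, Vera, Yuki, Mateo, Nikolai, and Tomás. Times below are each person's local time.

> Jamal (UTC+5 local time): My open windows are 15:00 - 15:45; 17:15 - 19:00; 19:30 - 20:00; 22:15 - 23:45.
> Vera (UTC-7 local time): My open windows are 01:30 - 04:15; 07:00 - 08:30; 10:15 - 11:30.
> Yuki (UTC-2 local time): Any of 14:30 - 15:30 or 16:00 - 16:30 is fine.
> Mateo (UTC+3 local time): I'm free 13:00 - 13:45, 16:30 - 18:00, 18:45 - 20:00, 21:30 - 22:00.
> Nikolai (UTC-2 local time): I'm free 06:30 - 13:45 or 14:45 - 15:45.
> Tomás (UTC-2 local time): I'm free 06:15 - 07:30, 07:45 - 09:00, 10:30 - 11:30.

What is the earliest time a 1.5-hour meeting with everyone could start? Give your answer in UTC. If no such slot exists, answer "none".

Jamal in UTC: 10:00-10:45, 12:15-14:00, 14:30-15:00, 17:15-18:45 (subtract 5h to convert from UTC+5).
Vera in UTC: 08:30-11:15, 14:00-15:30, 17:15-18:30 (add 7h to convert from UTC-7).
Yuki in UTC: 16:30-17:30, 18:00-18:30 (add 2h to convert from UTC-2).
Mateo in UTC: 10:00-10:45, 13:30-15:00, 15:45-17:00, 18:30-19:00 (subtract 3h to convert from UTC+3).
Nikolai in UTC: 08:30-15:45, 16:45-17:45 (add 2h to convert from UTC-2).
Tomás in UTC: 08:15-09:30, 09:45-11:00, 12:30-13:30 (add 2h to convert from UTC-2).
Jamal ∩ Vera: 10:00-10:45, 14:30-15:00, 17:15-18:30.
Jamal ∩ Vera ∩ Yuki: 17:15-17:30, 18:00-18:30.
Jamal ∩ Vera ∩ Yuki ∩ Mateo: ∅.
Jamal ∩ Vera ∩ Yuki ∩ Mateo ∩ Nikolai: ∅.
Jamal ∩ Vera ∩ Yuki ∩ Mateo ∩ Nikolai ∩ Tomás: ∅.
There is no time when everyone is free.
No common window is at least 90 minutes long.

none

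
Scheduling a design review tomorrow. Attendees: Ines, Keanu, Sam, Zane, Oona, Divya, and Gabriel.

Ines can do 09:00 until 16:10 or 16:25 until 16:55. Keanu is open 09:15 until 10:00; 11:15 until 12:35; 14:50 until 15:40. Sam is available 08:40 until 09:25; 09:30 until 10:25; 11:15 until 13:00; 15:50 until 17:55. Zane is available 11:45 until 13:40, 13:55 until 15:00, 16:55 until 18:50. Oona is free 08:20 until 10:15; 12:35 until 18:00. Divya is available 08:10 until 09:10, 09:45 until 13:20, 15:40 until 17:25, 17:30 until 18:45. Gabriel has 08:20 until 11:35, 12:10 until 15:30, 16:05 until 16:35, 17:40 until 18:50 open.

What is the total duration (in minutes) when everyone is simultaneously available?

0

Ines ∩ Keanu: 09:15-10:00, 11:15-12:35, 14:50-15:40.
Ines ∩ Keanu ∩ Sam: 09:15-09:25, 09:30-10:00, 11:15-12:35.
Ines ∩ Keanu ∩ Sam ∩ Zane: 11:45-12:35.
Ines ∩ Keanu ∩ Sam ∩ Zane ∩ Oona: ∅.
Ines ∩ Keanu ∩ Sam ∩ Zane ∩ Oona ∩ Divya: ∅.
Ines ∩ Keanu ∩ Sam ∩ Zane ∩ Oona ∩ Divya ∩ Gabriel: ∅.
There is no time when everyone is free.
There is no common window, so the total is 0 minutes.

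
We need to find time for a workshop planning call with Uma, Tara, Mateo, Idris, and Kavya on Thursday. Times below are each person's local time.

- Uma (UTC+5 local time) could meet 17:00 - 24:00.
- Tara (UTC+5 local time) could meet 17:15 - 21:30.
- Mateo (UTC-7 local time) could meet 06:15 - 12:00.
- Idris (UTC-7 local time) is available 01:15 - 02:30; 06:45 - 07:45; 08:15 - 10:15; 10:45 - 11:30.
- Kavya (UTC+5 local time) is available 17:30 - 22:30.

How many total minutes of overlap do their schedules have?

Uma in UTC: 12:00-19:00 (subtract 5h to convert from UTC+5).
Tara in UTC: 12:15-16:30 (subtract 5h to convert from UTC+5).
Mateo in UTC: 13:15-19:00 (add 7h to convert from UTC-7).
Idris in UTC: 08:15-09:30, 13:45-14:45, 15:15-17:15, 17:45-18:30 (add 7h to convert from UTC-7).
Kavya in UTC: 12:30-17:30 (subtract 5h to convert from UTC+5).
Uma ∩ Tara: 12:15-16:30.
Uma ∩ Tara ∩ Mateo: 13:15-16:30.
Uma ∩ Tara ∩ Mateo ∩ Idris: 13:45-14:45, 15:15-16:30.
Uma ∩ Tara ∩ Mateo ∩ Idris ∩ Kavya: 13:45-14:45, 15:15-16:30.
Summing the common windows: 60 + 75 = 135 minutes.

135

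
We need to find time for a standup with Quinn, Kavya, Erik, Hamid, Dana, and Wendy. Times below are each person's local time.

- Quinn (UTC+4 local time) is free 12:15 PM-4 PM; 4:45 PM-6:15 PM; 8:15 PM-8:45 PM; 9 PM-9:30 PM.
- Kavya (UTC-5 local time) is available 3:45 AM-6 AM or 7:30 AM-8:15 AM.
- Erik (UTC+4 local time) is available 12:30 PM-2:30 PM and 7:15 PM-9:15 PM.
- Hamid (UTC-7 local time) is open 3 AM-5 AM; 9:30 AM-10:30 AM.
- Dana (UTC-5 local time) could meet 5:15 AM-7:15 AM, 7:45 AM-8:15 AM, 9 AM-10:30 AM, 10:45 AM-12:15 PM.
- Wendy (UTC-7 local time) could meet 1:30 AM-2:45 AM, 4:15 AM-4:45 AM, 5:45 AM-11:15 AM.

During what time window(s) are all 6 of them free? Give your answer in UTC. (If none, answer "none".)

none

Quinn in UTC: 08:15-12:00, 12:45-14:15, 16:15-16:45, 17:00-17:30 (subtract 4h to convert from UTC+4).
Kavya in UTC: 08:45-11:00, 12:30-13:15 (add 5h to convert from UTC-5).
Erik in UTC: 08:30-10:30, 15:15-17:15 (subtract 4h to convert from UTC+4).
Hamid in UTC: 10:00-12:00, 16:30-17:30 (add 7h to convert from UTC-7).
Dana in UTC: 10:15-12:15, 12:45-13:15, 14:00-15:30, 15:45-17:15 (add 5h to convert from UTC-5).
Wendy in UTC: 08:30-09:45, 11:15-11:45, 12:45-18:15 (add 7h to convert from UTC-7).
Quinn ∩ Kavya: 08:45-11:00, 12:45-13:15.
Quinn ∩ Kavya ∩ Erik: 08:45-10:30.
Quinn ∩ Kavya ∩ Erik ∩ Hamid: 10:00-10:30.
Quinn ∩ Kavya ∩ Erik ∩ Hamid ∩ Dana: 10:15-10:30.
Quinn ∩ Kavya ∩ Erik ∩ Hamid ∩ Dana ∩ Wendy: ∅.
There is no time when everyone is free.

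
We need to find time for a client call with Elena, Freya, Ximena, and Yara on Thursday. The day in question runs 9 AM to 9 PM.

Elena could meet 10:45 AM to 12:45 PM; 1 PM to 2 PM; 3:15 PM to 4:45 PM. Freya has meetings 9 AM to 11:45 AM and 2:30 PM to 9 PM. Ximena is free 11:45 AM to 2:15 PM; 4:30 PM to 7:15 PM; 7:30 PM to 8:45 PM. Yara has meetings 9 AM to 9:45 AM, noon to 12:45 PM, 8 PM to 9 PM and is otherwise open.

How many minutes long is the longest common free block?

Elena free: 10:45-12:45, 13:00-14:00, 15:15-16:45.
Freya free: 11:45-14:30 (invert busy blocks within the working day).
Ximena free: 11:45-14:15, 16:30-19:15, 19:30-20:45.
Yara free: 09:45-12:00, 12:45-20:00 (invert busy blocks within the working day).
Elena ∩ Freya: 11:45-12:45, 13:00-14:00.
Elena ∩ Freya ∩ Ximena: 11:45-12:45, 13:00-14:00.
Elena ∩ Freya ∩ Ximena ∩ Yara: 11:45-12:00, 13:00-14:00.
The longest is 13:00-14:00 at 60 minutes.

60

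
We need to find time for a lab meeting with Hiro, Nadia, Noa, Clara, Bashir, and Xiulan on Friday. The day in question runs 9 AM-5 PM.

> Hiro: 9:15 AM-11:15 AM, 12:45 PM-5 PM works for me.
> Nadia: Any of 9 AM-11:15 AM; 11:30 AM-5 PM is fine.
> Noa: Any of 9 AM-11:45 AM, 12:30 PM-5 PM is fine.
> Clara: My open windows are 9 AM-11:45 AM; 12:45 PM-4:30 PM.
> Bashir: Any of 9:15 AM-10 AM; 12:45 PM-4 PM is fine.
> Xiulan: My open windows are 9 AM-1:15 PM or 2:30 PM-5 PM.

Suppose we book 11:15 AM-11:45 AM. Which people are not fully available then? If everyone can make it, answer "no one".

Hiro: not fully free for 11:15-11:45. Nadia: not fully free for 11:15-11:45. Noa: free for 11:15-11:45. Clara: free for 11:15-11:45. Bashir: not fully free for 11:15-11:45. Xiulan: free for 11:15-11:45.

Bashir, Hiro, Nadia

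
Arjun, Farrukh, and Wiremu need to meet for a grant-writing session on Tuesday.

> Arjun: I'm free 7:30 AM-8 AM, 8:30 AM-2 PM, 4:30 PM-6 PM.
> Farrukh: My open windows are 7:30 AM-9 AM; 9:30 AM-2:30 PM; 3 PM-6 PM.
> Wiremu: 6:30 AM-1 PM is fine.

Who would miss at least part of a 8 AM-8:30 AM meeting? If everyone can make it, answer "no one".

Arjun

Arjun: not fully free for 08:00-08:30. Farrukh: free for 08:00-08:30. Wiremu: free for 08:00-08:30.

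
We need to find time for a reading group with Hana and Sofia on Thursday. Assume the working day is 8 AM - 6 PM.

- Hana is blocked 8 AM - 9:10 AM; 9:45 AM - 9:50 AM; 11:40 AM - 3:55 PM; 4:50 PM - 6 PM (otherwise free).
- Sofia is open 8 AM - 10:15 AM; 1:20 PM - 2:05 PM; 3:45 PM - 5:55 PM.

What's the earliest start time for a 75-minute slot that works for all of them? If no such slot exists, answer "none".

Hana free: 09:10-09:45, 09:50-11:40, 15:55-16:50 (invert busy blocks within the working day).
Sofia free: 08:00-10:15, 13:20-14:05, 15:45-17:55.
Hana ∩ Sofia: 09:10-09:45, 09:50-10:15, 15:55-16:50.
No common window is at least 75 minutes long.

none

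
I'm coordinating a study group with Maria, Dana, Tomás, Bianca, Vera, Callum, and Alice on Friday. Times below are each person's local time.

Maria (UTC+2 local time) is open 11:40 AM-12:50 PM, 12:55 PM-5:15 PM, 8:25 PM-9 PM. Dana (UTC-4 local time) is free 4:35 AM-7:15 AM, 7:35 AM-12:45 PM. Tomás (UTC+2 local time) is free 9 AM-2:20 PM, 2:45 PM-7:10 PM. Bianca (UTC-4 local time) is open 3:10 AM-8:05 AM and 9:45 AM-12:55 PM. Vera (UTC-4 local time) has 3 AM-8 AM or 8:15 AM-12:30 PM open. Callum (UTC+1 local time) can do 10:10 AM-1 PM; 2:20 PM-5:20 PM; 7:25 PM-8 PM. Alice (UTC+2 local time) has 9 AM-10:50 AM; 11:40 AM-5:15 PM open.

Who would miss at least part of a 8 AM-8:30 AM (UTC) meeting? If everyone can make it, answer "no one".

Maria in UTC: 09:40-10:50, 10:55-15:15, 18:25-19:00 (subtract 2h to convert from UTC+2).
Dana in UTC: 08:35-11:15, 11:35-16:45 (add 4h to convert from UTC-4).
Tomás in UTC: 07:00-12:20, 12:45-17:10 (subtract 2h to convert from UTC+2).
Bianca in UTC: 07:10-12:05, 13:45-16:55 (add 4h to convert from UTC-4).
Vera in UTC: 07:00-12:00, 12:15-16:30 (add 4h to convert from UTC-4).
Callum in UTC: 09:10-12:00, 13:20-16:20, 18:25-19:00 (subtract 1h to convert from UTC+1).
Alice in UTC: 07:00-08:50, 09:40-15:15 (subtract 2h to convert from UTC+2).
Maria: not fully free for 08:00-08:30. Dana: not fully free for 08:00-08:30. Tomás: free for 08:00-08:30. Bianca: free for 08:00-08:30. Vera: free for 08:00-08:30. Callum: not fully free for 08:00-08:30. Alice: free for 08:00-08:30.

Callum, Dana, Maria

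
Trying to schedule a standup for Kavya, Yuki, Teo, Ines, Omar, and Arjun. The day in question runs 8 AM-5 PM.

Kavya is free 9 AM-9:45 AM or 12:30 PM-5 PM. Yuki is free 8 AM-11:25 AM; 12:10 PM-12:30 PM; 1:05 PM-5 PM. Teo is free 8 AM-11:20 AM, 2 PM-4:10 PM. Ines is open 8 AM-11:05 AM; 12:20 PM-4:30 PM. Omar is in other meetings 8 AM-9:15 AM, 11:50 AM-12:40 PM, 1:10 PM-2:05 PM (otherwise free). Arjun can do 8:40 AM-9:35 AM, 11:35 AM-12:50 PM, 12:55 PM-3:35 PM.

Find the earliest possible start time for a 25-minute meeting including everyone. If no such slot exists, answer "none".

Kavya free: 09:00-09:45, 12:30-17:00.
Yuki free: 08:00-11:25, 12:10-12:30, 13:05-17:00.
Teo free: 08:00-11:20, 14:00-16:10.
Ines free: 08:00-11:05, 12:20-16:30.
Omar free: 09:15-11:50, 12:40-13:10, 14:05-17:00 (invert busy blocks within the working day).
Arjun free: 08:40-09:35, 11:35-12:50, 12:55-15:35.
Kavya ∩ Yuki: 09:00-09:45, 13:05-17:00.
Kavya ∩ Yuki ∩ Teo: 09:00-09:45, 14:00-16:10.
Kavya ∩ Yuki ∩ Teo ∩ Ines: 09:00-09:45, 14:00-16:10.
Kavya ∩ Yuki ∩ Teo ∩ Ines ∩ Omar: 09:15-09:45, 14:05-16:10.
Kavya ∩ Yuki ∩ Teo ∩ Ines ∩ Omar ∩ Arjun: 09:15-09:35, 14:05-15:35.
So the common availability across everyone is 09:15-09:35, 14:05-15:35.
The first common window of at least 25 minutes is 14:05-15:35, so the earliest start is 14:05.

14:05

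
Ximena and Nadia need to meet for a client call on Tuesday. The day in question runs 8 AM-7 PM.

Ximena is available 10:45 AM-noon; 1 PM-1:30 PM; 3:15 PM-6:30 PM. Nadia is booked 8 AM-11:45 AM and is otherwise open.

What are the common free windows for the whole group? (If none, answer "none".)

11:45-12:00, 13:00-13:30, 15:15-18:30

Ximena free: 10:45-12:00, 13:00-13:30, 15:15-18:30.
Nadia free: 11:45-19:00 (invert busy blocks within the working day).
Ximena ∩ Nadia: 11:45-12:00, 13:00-13:30, 15:15-18:30.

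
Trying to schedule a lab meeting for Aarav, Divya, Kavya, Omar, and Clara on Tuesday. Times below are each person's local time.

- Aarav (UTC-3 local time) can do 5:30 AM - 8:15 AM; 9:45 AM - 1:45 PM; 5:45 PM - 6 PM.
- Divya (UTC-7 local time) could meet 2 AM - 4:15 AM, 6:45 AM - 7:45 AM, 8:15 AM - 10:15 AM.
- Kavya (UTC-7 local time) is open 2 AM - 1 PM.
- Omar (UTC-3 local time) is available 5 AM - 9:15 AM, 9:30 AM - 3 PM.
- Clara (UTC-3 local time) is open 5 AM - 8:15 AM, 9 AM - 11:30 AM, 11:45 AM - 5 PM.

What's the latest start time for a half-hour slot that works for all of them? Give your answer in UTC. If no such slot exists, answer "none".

Aarav in UTC: 08:30-11:15, 12:45-16:45, 20:45-21:00 (add 3h to convert from UTC-3).
Divya in UTC: 09:00-11:15, 13:45-14:45, 15:15-17:15 (add 7h to convert from UTC-7).
Kavya in UTC: 09:00-20:00 (add 7h to convert from UTC-7).
Omar in UTC: 08:00-12:15, 12:30-18:00 (add 3h to convert from UTC-3).
Clara in UTC: 08:00-11:15, 12:00-14:30, 14:45-20:00 (add 3h to convert from UTC-3).
Aarav ∩ Divya: 09:00-11:15, 13:45-14:45, 15:15-16:45.
Aarav ∩ Divya ∩ Kavya: 09:00-11:15, 13:45-14:45, 15:15-16:45.
Aarav ∩ Divya ∩ Kavya ∩ Omar: 09:00-11:15, 13:45-14:45, 15:15-16:45.
Aarav ∩ Divya ∩ Kavya ∩ Omar ∩ Clara: 09:00-11:15, 13:45-14:30, 15:15-16:45.
So the common availability across everyone is 09:00-11:15, 13:45-14:30, 15:15-16:45.
The last common window of at least 30 minutes is 15:15-16:45; a 30-minute meeting can start as late as 16:15 and still end by 16:45.

16:15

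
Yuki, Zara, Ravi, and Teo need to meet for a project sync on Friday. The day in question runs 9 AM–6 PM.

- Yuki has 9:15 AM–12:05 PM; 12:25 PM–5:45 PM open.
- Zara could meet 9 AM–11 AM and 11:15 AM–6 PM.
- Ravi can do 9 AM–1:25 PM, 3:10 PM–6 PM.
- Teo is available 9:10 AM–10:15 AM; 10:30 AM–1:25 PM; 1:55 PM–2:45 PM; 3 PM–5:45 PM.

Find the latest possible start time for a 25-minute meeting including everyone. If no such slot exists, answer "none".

17:20

Yuki ∩ Zara: 09:15-11:00, 11:15-12:05, 12:25-17:45.
Yuki ∩ Zara ∩ Ravi: 09:15-11:00, 11:15-12:05, 12:25-13:25, 15:10-17:45.
Yuki ∩ Zara ∩ Ravi ∩ Teo: 09:15-10:15, 10:30-11:00, 11:15-12:05, 12:25-13:25, 15:10-17:45.
So the common availability across everyone is 09:15-10:15, 10:30-11:00, 11:15-12:05, 12:25-13:25, 15:10-17:45.
The last common window of at least 25 minutes is 15:10-17:45; a 25-minute meeting can start as late as 17:20 and still end by 17:45.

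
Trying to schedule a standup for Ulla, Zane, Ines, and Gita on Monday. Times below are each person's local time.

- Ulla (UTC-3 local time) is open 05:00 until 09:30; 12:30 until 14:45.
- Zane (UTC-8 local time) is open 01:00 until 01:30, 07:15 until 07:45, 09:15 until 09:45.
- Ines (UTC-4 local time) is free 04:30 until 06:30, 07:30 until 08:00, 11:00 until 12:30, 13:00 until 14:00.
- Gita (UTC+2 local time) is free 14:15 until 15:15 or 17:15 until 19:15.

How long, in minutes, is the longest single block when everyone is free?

15

Ulla in UTC: 08:00-12:30, 15:30-17:45 (add 3h to convert from UTC-3).
Zane in UTC: 09:00-09:30, 15:15-15:45, 17:15-17:45 (add 8h to convert from UTC-8).
Ines in UTC: 08:30-10:30, 11:30-12:00, 15:00-16:30, 17:00-18:00 (add 4h to convert from UTC-4).
Gita in UTC: 12:15-13:15, 15:15-17:15 (subtract 2h to convert from UTC+2).
Ulla ∩ Zane: 09:00-09:30, 15:30-15:45, 17:15-17:45.
Ulla ∩ Zane ∩ Ines: 09:00-09:30, 15:30-15:45, 17:15-17:45.
Ulla ∩ Zane ∩ Ines ∩ Gita: 15:30-15:45.
The longest is 15:30-15:45 at 15 minutes.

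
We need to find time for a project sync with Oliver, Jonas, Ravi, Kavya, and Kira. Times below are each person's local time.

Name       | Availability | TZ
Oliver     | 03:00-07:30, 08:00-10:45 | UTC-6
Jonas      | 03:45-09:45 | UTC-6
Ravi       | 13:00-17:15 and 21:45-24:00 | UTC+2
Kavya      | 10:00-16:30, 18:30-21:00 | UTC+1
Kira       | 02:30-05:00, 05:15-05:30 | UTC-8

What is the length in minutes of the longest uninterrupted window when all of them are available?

Oliver in UTC: 09:00-13:30, 14:00-16:45 (add 6h to convert from UTC-6).
Jonas in UTC: 09:45-15:45 (add 6h to convert from UTC-6).
Ravi in UTC: 11:00-15:15, 19:45-22:00 (subtract 2h to convert from UTC+2).
Kavya in UTC: 09:00-15:30, 17:30-20:00 (subtract 1h to convert from UTC+1).
Kira in UTC: 10:30-13:00, 13:15-13:30 (add 8h to convert from UTC-8).
Oliver ∩ Jonas: 09:45-13:30, 14:00-15:45.
Oliver ∩ Jonas ∩ Ravi: 11:00-13:30, 14:00-15:15.
Oliver ∩ Jonas ∩ Ravi ∩ Kavya: 11:00-13:30, 14:00-15:15.
Oliver ∩ Jonas ∩ Ravi ∩ Kavya ∩ Kira: 11:00-13:00, 13:15-13:30.
The longest is 11:00-13:00 at 120 minutes.

120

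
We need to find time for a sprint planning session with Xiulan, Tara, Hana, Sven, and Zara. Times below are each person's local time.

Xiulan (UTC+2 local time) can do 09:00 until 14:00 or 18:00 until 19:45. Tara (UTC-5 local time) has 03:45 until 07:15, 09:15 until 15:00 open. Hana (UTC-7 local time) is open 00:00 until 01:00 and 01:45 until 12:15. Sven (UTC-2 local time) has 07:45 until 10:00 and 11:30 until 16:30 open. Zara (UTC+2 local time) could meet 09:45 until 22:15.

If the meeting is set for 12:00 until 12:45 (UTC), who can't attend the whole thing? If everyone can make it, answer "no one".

Xiulan in UTC: 07:00-12:00, 16:00-17:45 (subtract 2h to convert from UTC+2).
Tara in UTC: 08:45-12:15, 14:15-20:00 (add 5h to convert from UTC-5).
Hana in UTC: 07:00-08:00, 08:45-19:15 (add 7h to convert from UTC-7).
Sven in UTC: 09:45-12:00, 13:30-18:30 (add 2h to convert from UTC-2).
Zara in UTC: 07:45-20:15 (subtract 2h to convert from UTC+2).
Xiulan: not fully free for 12:00-12:45. Tara: not fully free for 12:00-12:45. Hana: free for 12:00-12:45. Sven: not fully free for 12:00-12:45. Zara: free for 12:00-12:45.

Sven, Tara, Xiulan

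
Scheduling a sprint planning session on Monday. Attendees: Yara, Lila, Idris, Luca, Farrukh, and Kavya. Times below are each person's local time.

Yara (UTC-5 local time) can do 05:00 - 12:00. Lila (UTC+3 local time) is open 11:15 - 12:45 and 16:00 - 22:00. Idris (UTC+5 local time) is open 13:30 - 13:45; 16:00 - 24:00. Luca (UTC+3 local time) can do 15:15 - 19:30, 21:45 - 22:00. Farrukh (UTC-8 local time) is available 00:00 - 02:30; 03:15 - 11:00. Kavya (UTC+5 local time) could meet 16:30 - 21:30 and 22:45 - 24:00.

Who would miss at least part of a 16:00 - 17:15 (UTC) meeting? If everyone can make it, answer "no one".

Yara in UTC: 10:00-17:00 (add 5h to convert from UTC-5).
Lila in UTC: 08:15-09:45, 13:00-19:00 (subtract 3h to convert from UTC+3).
Idris in UTC: 08:30-08:45, 11:00-19:00 (subtract 5h to convert from UTC+5).
Luca in UTC: 12:15-16:30, 18:45-19:00 (subtract 3h to convert from UTC+3).
Farrukh in UTC: 08:00-10:30, 11:15-19:00 (add 8h to convert from UTC-8).
Kavya in UTC: 11:30-16:30, 17:45-19:00 (subtract 5h to convert from UTC+5).
Yara: not fully free for 16:00-17:15. Lila: free for 16:00-17:15. Idris: free for 16:00-17:15. Luca: not fully free for 16:00-17:15. Farrukh: free for 16:00-17:15. Kavya: not fully free for 16:00-17:15.

Kavya, Luca, Yara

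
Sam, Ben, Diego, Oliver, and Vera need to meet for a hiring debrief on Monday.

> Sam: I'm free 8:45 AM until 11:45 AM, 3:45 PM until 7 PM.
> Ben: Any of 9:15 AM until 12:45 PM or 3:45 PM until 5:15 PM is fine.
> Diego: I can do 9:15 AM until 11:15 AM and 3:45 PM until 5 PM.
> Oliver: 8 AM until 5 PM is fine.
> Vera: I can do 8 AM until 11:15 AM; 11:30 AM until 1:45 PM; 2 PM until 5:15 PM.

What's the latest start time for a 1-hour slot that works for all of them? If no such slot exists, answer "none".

16:00

Sam ∩ Ben: 09:15-11:45, 15:45-17:15.
Sam ∩ Ben ∩ Diego: 09:15-11:15, 15:45-17:00.
Sam ∩ Ben ∩ Diego ∩ Oliver: 09:15-11:15, 15:45-17:00.
Sam ∩ Ben ∩ Diego ∩ Oliver ∩ Vera: 09:15-11:15, 15:45-17:00.
So the common availability across everyone is 09:15-11:15, 15:45-17:00.
The last common window of at least 60 minutes is 15:45-17:00; a 60-minute meeting can start as late as 16:00 and still end by 17:00.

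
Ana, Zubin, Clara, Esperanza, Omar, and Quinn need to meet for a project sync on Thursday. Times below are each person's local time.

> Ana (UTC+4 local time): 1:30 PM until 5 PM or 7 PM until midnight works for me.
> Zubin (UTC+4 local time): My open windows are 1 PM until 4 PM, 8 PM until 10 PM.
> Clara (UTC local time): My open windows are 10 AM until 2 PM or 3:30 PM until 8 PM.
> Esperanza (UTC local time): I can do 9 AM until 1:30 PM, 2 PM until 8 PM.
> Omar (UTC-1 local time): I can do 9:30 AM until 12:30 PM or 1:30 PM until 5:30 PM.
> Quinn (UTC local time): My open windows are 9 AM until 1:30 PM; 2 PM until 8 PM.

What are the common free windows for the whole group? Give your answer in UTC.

Ana in UTC: 09:30-13:00, 15:00-20:00 (subtract 4h to convert from UTC+4).
Zubin in UTC: 09:00-12:00, 16:00-18:00 (subtract 4h to convert from UTC+4).
Clara in UTC: 10:00-14:00, 15:30-20:00.
Esperanza in UTC: 09:00-13:30, 14:00-20:00.
Omar in UTC: 10:30-13:30, 14:30-18:30 (add 1h to convert from UTC-1).
Quinn in UTC: 09:00-13:30, 14:00-20:00.
Ana ∩ Zubin: 09:30-12:00, 16:00-18:00.
Ana ∩ Zubin ∩ Clara: 10:00-12:00, 16:00-18:00.
Ana ∩ Zubin ∩ Clara ∩ Esperanza: 10:00-12:00, 16:00-18:00.
Ana ∩ Zubin ∩ Clara ∩ Esperanza ∩ Omar: 10:30-12:00, 16:00-18:00.
Ana ∩ Zubin ∩ Clara ∩ Esperanza ∩ Omar ∩ Quinn: 10:30-12:00, 16:00-18:00.

10:30-12:00, 16:00-18:00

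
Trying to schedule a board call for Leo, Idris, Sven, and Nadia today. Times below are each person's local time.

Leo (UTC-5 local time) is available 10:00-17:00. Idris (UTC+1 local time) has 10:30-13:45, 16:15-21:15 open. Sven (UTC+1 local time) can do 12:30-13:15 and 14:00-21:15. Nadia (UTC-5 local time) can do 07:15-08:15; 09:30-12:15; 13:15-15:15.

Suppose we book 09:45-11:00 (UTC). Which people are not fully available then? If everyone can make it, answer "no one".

Leo, Nadia, Sven

Leo in UTC: 15:00-22:00 (add 5h to convert from UTC-5).
Idris in UTC: 09:30-12:45, 15:15-20:15 (subtract 1h to convert from UTC+1).
Sven in UTC: 11:30-12:15, 13:00-20:15 (subtract 1h to convert from UTC+1).
Nadia in UTC: 12:15-13:15, 14:30-17:15, 18:15-20:15 (add 5h to convert from UTC-5).
Leo: not fully free for 09:45-11:00. Idris: free for 09:45-11:00. Sven: not fully free for 09:45-11:00. Nadia: not fully free for 09:45-11:00.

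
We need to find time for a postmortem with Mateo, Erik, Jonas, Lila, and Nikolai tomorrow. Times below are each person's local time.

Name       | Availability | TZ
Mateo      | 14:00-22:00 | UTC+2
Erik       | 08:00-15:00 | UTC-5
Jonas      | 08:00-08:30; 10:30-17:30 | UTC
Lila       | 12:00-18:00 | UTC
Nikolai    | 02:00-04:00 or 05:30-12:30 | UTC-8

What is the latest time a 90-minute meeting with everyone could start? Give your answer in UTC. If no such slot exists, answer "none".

Mateo in UTC: 12:00-20:00 (subtract 2h to convert from UTC+2).
Erik in UTC: 13:00-20:00 (add 5h to convert from UTC-5).
Jonas in UTC: 08:00-08:30, 10:30-17:30.
Lila in UTC: 12:00-18:00.
Nikolai in UTC: 10:00-12:00, 13:30-20:30 (add 8h to convert from UTC-8).
Mateo ∩ Erik: 13:00-20:00.
Mateo ∩ Erik ∩ Jonas: 13:00-17:30.
Mateo ∩ Erik ∩ Jonas ∩ Lila: 13:00-17:30.
Mateo ∩ Erik ∩ Jonas ∩ Lila ∩ Nikolai: 13:30-17:30.
So the common availability across everyone is 13:30-17:30.
The last common window of at least 90 minutes is 13:30-17:30; a 90-minute meeting can start as late as 16:00 and still end by 17:30.

16:00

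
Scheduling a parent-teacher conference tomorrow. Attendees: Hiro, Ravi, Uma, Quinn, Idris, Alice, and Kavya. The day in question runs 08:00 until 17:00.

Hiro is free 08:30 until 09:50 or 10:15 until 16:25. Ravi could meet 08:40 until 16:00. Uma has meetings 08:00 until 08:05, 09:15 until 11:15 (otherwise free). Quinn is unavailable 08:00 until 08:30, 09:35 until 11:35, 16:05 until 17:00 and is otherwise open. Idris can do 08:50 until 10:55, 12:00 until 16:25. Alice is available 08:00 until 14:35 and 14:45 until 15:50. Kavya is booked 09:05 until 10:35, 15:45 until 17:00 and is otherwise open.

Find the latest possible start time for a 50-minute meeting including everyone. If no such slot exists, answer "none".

Hiro free: 08:30-09:50, 10:15-16:25.
Ravi free: 08:40-16:00.
Uma free: 08:05-09:15, 11:15-17:00 (invert busy blocks within the working day).
Quinn free: 08:30-09:35, 11:35-16:05 (invert busy blocks within the working day).
Idris free: 08:50-10:55, 12:00-16:25.
Alice free: 08:00-14:35, 14:45-15:50.
Kavya free: 08:00-09:05, 10:35-15:45 (invert busy blocks within the working day).
Hiro ∩ Ravi: 08:40-09:50, 10:15-16:00.
Hiro ∩ Ravi ∩ Uma: 08:40-09:15, 11:15-16:00.
Hiro ∩ Ravi ∩ Uma ∩ Quinn: 08:40-09:15, 11:35-16:00.
Hiro ∩ Ravi ∩ Uma ∩ Quinn ∩ Idris: 08:50-09:15, 12:00-16:00.
Hiro ∩ Ravi ∩ Uma ∩ Quinn ∩ Idris ∩ Alice: 08:50-09:15, 12:00-14:35, 14:45-15:50.
Hiro ∩ Ravi ∩ Uma ∩ Quinn ∩ Idris ∩ Alice ∩ Kavya: 08:50-09:05, 12:00-14:35, 14:45-15:45.
The last common window of at least 50 minutes is 14:45-15:45; a 50-minute meeting can start as late as 14:55 and still end by 15:45.

14:55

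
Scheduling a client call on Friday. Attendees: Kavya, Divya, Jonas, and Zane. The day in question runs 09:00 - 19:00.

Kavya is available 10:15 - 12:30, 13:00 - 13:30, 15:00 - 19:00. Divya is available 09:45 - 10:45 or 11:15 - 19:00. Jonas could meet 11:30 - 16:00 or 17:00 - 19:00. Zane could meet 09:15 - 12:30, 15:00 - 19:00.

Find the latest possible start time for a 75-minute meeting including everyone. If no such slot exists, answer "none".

17:45

Kavya ∩ Divya: 10:15-10:45, 11:15-12:30, 13:00-13:30, 15:00-19:00.
Kavya ∩ Divya ∩ Jonas: 11:30-12:30, 13:00-13:30, 15:00-16:00, 17:00-19:00.
Kavya ∩ Divya ∩ Jonas ∩ Zane: 11:30-12:30, 15:00-16:00, 17:00-19:00.
The last common window of at least 75 minutes is 17:00-19:00; a 75-minute meeting can start as late as 17:45 and still end by 19:00.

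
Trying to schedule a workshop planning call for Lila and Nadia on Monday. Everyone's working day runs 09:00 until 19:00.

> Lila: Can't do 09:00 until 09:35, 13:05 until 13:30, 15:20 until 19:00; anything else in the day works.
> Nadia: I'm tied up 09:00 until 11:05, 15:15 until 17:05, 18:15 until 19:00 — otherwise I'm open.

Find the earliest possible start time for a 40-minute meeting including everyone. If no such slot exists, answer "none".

Lila free: 09:35-13:05, 13:30-15:20 (invert busy blocks within the working day).
Nadia free: 11:05-15:15, 17:05-18:15 (invert busy blocks within the working day).
Lila ∩ Nadia: 11:05-13:05, 13:30-15:15.
The first common window of at least 40 minutes is 11:05-13:05, so the earliest start is 11:05.

11:05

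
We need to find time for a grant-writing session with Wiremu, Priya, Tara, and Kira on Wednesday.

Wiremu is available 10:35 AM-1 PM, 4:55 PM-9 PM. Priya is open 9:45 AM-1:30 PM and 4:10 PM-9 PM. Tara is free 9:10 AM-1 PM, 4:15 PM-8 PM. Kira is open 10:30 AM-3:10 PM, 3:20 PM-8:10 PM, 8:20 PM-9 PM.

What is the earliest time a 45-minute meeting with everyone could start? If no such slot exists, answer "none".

10:35

Wiremu ∩ Priya: 10:35-13:00, 16:55-21:00.
Wiremu ∩ Priya ∩ Tara: 10:35-13:00, 16:55-20:00.
Wiremu ∩ Priya ∩ Tara ∩ Kira: 10:35-13:00, 16:55-20:00.
So the common availability across everyone is 10:35-13:00, 16:55-20:00.
The first common window of at least 45 minutes is 10:35-13:00, so the earliest start is 10:35.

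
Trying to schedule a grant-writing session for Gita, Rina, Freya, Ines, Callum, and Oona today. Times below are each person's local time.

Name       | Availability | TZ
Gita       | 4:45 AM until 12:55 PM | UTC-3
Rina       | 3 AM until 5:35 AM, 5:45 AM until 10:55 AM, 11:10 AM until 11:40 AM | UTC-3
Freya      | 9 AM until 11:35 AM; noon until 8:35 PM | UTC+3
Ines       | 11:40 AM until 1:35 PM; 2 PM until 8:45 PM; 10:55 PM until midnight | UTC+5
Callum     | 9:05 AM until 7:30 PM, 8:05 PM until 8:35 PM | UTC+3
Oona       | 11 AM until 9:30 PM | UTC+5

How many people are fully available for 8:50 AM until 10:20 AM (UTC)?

4

Gita in UTC: 07:45-15:55 (add 3h to convert from UTC-3).
Rina in UTC: 06:00-08:35, 08:45-13:55, 14:10-14:40 (add 3h to convert from UTC-3).
Freya in UTC: 06:00-08:35, 09:00-17:35 (subtract 3h to convert from UTC+3).
Ines in UTC: 06:40-08:35, 09:00-15:45, 17:55-19:00 (subtract 5h to convert from UTC+5).
Callum in UTC: 06:05-16:30, 17:05-17:35 (subtract 3h to convert from UTC+3).
Oona in UTC: 06:00-16:30 (subtract 5h to convert from UTC+5).
Gita, Rina, Callum, and Oona can make the full 08:50-10:20 slot — that's 4.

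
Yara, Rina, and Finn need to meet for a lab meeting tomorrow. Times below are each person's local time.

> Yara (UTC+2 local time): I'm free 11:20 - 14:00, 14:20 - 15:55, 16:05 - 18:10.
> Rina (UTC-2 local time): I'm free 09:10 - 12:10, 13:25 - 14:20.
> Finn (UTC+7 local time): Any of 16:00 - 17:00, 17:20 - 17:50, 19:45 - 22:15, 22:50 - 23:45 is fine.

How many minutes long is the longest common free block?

70

Yara in UTC: 09:20-12:00, 12:20-13:55, 14:05-16:10 (subtract 2h to convert from UTC+2).
Rina in UTC: 11:10-14:10, 15:25-16:20 (add 2h to convert from UTC-2).
Finn in UTC: 09:00-10:00, 10:20-10:50, 12:45-15:15, 15:50-16:45 (subtract 7h to convert from UTC+7).
Yara ∩ Rina: 11:10-12:00, 12:20-13:55, 14:05-14:10, 15:25-16:10.
Yara ∩ Rina ∩ Finn: 12:45-13:55, 14:05-14:10, 15:50-16:10.
The longest is 12:45-13:55 at 70 minutes.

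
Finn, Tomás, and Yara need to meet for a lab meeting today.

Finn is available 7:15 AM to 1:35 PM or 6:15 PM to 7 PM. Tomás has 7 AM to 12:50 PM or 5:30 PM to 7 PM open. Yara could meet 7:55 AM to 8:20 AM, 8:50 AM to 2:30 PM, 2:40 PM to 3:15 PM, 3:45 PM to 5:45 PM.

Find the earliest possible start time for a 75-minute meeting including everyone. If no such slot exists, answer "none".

08:50

Finn ∩ Tomás: 07:15-12:50, 18:15-19:00.
Finn ∩ Tomás ∩ Yara: 07:55-08:20, 08:50-12:50.
So the common availability across everyone is 07:55-08:20, 08:50-12:50.
The first common window of at least 75 minutes is 08:50-12:50, so the earliest start is 08:50.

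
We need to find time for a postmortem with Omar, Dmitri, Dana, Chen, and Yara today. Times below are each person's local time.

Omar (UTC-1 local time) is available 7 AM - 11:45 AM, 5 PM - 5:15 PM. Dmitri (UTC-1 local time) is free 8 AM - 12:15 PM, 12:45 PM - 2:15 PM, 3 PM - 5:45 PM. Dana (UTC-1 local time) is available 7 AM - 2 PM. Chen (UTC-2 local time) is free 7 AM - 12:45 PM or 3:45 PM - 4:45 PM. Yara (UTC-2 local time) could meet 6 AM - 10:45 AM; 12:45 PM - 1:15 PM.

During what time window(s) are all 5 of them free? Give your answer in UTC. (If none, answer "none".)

09:00-12:45

Omar in UTC: 08:00-12:45, 18:00-18:15 (add 1h to convert from UTC-1).
Dmitri in UTC: 09:00-13:15, 13:45-15:15, 16:00-18:45 (add 1h to convert from UTC-1).
Dana in UTC: 08:00-15:00 (add 1h to convert from UTC-1).
Chen in UTC: 09:00-14:45, 17:45-18:45 (add 2h to convert from UTC-2).
Yara in UTC: 08:00-12:45, 14:45-15:15 (add 2h to convert from UTC-2).
Omar ∩ Dmitri: 09:00-12:45, 18:00-18:15.
Omar ∩ Dmitri ∩ Dana: 09:00-12:45.
Omar ∩ Dmitri ∩ Dana ∩ Chen: 09:00-12:45.
Omar ∩ Dmitri ∩ Dana ∩ Chen ∩ Yara: 09:00-12:45.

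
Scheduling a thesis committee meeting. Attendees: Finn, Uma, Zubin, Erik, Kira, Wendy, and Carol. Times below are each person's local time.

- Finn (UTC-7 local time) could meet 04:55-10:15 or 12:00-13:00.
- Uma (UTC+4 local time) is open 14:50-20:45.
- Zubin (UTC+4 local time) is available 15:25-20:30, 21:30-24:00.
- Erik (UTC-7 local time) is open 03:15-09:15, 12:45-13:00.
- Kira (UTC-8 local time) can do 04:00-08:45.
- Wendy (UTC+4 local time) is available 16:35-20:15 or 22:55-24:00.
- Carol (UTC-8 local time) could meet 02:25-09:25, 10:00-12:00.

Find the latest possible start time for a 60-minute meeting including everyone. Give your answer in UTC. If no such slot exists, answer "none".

15:15

Finn in UTC: 11:55-17:15, 19:00-20:00 (add 7h to convert from UTC-7).
Uma in UTC: 10:50-16:45 (subtract 4h to convert from UTC+4).
Zubin in UTC: 11:25-16:30, 17:30-20:00 (subtract 4h to convert from UTC+4).
Erik in UTC: 10:15-16:15, 19:45-20:00 (add 7h to convert from UTC-7).
Kira in UTC: 12:00-16:45 (add 8h to convert from UTC-8).
Wendy in UTC: 12:35-16:15, 18:55-20:00 (subtract 4h to convert from UTC+4).
Carol in UTC: 10:25-17:25, 18:00-20:00 (add 8h to convert from UTC-8).
Finn ∩ Uma: 11:55-16:45.
Finn ∩ Uma ∩ Zubin: 11:55-16:30.
Finn ∩ Uma ∩ Zubin ∩ Erik: 11:55-16:15.
Finn ∩ Uma ∩ Zubin ∩ Erik ∩ Kira: 12:00-16:15.
Finn ∩ Uma ∩ Zubin ∩ Erik ∩ Kira ∩ Wendy: 12:35-16:15.
Finn ∩ Uma ∩ Zubin ∩ Erik ∩ Kira ∩ Wendy ∩ Carol: 12:35-16:15.
So the common availability across everyone is 12:35-16:15.
The last common window of at least 60 minutes is 12:35-16:15; a 60-minute meeting can start as late as 15:15 and still end by 16:15.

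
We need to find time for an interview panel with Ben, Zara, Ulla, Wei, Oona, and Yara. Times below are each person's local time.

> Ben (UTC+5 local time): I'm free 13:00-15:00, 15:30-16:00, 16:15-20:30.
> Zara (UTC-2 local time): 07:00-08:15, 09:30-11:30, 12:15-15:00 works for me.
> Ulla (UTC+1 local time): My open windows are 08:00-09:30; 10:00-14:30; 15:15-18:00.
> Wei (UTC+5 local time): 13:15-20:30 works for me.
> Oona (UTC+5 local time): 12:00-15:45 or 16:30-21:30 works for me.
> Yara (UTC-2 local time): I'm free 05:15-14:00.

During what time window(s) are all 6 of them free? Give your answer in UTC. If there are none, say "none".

Ben in UTC: 08:00-10:00, 10:30-11:00, 11:15-15:30 (subtract 5h to convert from UTC+5).
Zara in UTC: 09:00-10:15, 11:30-13:30, 14:15-17:00 (add 2h to convert from UTC-2).
Ulla in UTC: 07:00-08:30, 09:00-13:30, 14:15-17:00 (subtract 1h to convert from UTC+1).
Wei in UTC: 08:15-15:30 (subtract 5h to convert from UTC+5).
Oona in UTC: 07:00-10:45, 11:30-16:30 (subtract 5h to convert from UTC+5).
Yara in UTC: 07:15-16:00 (add 2h to convert from UTC-2).
Ben ∩ Zara: 09:00-10:00, 11:30-13:30, 14:15-15:30.
Ben ∩ Zara ∩ Ulla: 09:00-10:00, 11:30-13:30, 14:15-15:30.
Ben ∩ Zara ∩ Ulla ∩ Wei: 09:00-10:00, 11:30-13:30, 14:15-15:30.
Ben ∩ Zara ∩ Ulla ∩ Wei ∩ Oona: 09:00-10:00, 11:30-13:30, 14:15-15:30.
Ben ∩ Zara ∩ Ulla ∩ Wei ∩ Oona ∩ Yara: 09:00-10:00, 11:30-13:30, 14:15-15:30.
So the common availability across everyone is 09:00-10:00, 11:30-13:30, 14:15-15:30.

09:00-10:00, 11:30-13:30, 14:15-15:30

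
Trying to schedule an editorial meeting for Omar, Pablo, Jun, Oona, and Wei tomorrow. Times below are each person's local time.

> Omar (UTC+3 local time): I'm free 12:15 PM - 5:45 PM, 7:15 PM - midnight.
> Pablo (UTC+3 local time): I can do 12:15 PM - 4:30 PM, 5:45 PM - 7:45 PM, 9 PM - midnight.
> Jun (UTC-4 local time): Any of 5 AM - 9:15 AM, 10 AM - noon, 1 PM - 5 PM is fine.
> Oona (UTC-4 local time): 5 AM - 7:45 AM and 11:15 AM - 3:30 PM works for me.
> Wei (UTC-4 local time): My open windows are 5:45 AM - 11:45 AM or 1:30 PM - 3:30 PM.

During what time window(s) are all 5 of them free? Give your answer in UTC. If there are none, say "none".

09:45-11:45, 18:00-19:30

Omar in UTC: 09:15-14:45, 16:15-21:00 (subtract 3h to convert from UTC+3).
Pablo in UTC: 09:15-13:30, 14:45-16:45, 18:00-21:00 (subtract 3h to convert from UTC+3).
Jun in UTC: 09:00-13:15, 14:00-16:00, 17:00-21:00 (add 4h to convert from UTC-4).
Oona in UTC: 09:00-11:45, 15:15-19:30 (add 4h to convert from UTC-4).
Wei in UTC: 09:45-15:45, 17:30-19:30 (add 4h to convert from UTC-4).
Omar ∩ Pablo: 09:15-13:30, 16:15-16:45, 18:00-21:00.
Omar ∩ Pablo ∩ Jun: 09:15-13:15, 18:00-21:00.
Omar ∩ Pablo ∩ Jun ∩ Oona: 09:15-11:45, 18:00-19:30.
Omar ∩ Pablo ∩ Jun ∩ Oona ∩ Wei: 09:45-11:45, 18:00-19:30.
Those are the intersection windows.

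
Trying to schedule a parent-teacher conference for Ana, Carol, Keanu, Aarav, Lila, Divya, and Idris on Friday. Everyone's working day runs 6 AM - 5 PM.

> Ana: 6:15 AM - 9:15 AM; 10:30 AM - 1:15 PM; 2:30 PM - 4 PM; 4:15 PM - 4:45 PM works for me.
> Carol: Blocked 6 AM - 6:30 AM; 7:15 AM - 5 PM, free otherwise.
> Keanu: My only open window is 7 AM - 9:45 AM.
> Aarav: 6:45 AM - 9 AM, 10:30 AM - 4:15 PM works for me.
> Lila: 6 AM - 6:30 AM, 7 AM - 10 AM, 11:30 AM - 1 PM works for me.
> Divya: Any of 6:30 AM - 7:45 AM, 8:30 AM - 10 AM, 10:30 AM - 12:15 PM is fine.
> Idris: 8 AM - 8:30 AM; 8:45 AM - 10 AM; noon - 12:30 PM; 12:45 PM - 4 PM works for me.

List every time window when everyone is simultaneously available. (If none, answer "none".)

none

Ana free: 06:15-09:15, 10:30-13:15, 14:30-16:00, 16:15-16:45.
Carol free: 06:30-07:15 (invert busy blocks within the working day).
Keanu free: 07:00-09:45.
Aarav free: 06:45-09:00, 10:30-16:15.
Lila free: 06:00-06:30, 07:00-10:00, 11:30-13:00.
Divya free: 06:30-07:45, 08:30-10:00, 10:30-12:15.
Idris free: 08:00-08:30, 08:45-10:00, 12:00-12:30, 12:45-16:00.
Ana ∩ Carol: 06:30-07:15.
Ana ∩ Carol ∩ Keanu: 07:00-07:15.
Ana ∩ Carol ∩ Keanu ∩ Aarav: 07:00-07:15.
Ana ∩ Carol ∩ Keanu ∩ Aarav ∩ Lila: 07:00-07:15.
Ana ∩ Carol ∩ Keanu ∩ Aarav ∩ Lila ∩ Divya: 07:00-07:15.
Ana ∩ Carol ∩ Keanu ∩ Aarav ∩ Lila ∩ Divya ∩ Idris: ∅.
There is no time when everyone is free.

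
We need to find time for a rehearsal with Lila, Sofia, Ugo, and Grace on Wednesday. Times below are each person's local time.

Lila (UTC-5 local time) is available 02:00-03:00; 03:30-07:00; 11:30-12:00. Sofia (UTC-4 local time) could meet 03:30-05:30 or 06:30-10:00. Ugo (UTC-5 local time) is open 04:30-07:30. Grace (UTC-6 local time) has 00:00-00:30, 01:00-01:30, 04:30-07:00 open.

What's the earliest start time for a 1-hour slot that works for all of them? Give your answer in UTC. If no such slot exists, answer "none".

Lila in UTC: 07:00-08:00, 08:30-12:00, 16:30-17:00 (add 5h to convert from UTC-5).
Sofia in UTC: 07:30-09:30, 10:30-14:00 (add 4h to convert from UTC-4).
Ugo in UTC: 09:30-12:30 (add 5h to convert from UTC-5).
Grace in UTC: 06:00-06:30, 07:00-07:30, 10:30-13:00 (add 6h to convert from UTC-6).
Lila ∩ Sofia: 07:30-08:00, 08:30-09:30, 10:30-12:00.
Lila ∩ Sofia ∩ Ugo: 10:30-12:00.
Lila ∩ Sofia ∩ Ugo ∩ Grace: 10:30-12:00.
The first common window of at least 60 minutes is 10:30-12:00, so the earliest start is 10:30.

10:30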